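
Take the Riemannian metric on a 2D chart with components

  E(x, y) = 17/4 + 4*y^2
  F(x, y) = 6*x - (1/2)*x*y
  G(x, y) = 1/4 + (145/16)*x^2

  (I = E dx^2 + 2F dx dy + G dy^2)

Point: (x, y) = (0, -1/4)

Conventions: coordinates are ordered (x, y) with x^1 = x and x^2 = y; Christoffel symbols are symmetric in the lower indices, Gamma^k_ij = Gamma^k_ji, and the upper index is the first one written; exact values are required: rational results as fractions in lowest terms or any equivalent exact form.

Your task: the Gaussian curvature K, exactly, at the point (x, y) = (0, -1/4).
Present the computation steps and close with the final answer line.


E = 9/2, F = 0, G = 1/4, EG - F^2 = 9/8 at the point
E_x = 0, E_y = -2, F_x = 49/8, F_y = 0, G_x = 0, G_y = 0
E_yy = 8, F_xy = -1/2, G_xx = 145/8
Apply the Brioschi formula K = (det M1 - det M2)/(EG - F^2)^2 over the derivative matrices of E, F, G.
M1 = [[-E_yy/2 + F_xy - G_xx/2, E_x/2, F_x - E_y/2], [F_y - G_x/2, E, F], [G_y/2, F, G]] = [[-217/16, 0, 57/8], [0, 9/2, 0], [0, 0, 1/4]]; det M1 = -1953/128
M2 = [[0, E_y/2, G_x/2], [E_y/2, E, F], [G_x/2, F, G]] = [[0, -1, 0], [-1, 9/2, 0], [0, 0, 1/4]]; det M2 = -1/4
det M1 - det M2 = -1921/128; K = -1921/128 / (9/8)^2 = -1921/162

Answer: K = -1921/162


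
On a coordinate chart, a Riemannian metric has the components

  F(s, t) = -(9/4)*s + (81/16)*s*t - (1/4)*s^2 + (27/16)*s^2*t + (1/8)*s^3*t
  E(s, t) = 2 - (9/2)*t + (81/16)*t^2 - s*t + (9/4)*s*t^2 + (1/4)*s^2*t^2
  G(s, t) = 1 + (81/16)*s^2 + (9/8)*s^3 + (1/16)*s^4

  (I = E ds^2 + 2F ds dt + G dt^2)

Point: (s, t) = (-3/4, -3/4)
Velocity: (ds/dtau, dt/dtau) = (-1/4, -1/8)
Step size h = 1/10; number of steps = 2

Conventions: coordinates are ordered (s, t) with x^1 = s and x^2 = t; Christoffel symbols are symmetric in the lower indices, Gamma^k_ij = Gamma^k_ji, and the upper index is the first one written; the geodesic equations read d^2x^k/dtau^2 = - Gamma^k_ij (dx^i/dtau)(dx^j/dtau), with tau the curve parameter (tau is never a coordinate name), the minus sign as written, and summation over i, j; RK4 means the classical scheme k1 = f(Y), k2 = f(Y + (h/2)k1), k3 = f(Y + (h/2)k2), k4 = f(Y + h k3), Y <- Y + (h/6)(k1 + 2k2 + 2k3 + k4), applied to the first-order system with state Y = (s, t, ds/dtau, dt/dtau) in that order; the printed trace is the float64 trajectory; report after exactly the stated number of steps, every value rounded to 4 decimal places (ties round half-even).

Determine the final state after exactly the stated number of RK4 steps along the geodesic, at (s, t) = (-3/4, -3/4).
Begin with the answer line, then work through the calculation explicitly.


Answer: s = -0.7995, t = -0.7747, ds/dtau = -0.2453, dt/dtau = -0.1219

f(Y) = (ds/dtau, dt/dtau, -Gamma^s_ij Y'^i Y'^j, -Gamma^t_ij Y'^i Y'^j) with the Gammas evaluated at the stage position; h = 0.100000; intermediate values shown to 6 dp
step 0: s = -0.7500, t = -0.7500, ds/dtau = -0.2500, dt/dtau = -0.1250
step 1:
  k1: at (s, t) = (-0.750000, -0.750000), (ds/dtau, dt/dtau) = (-0.250000, -0.125000); Gamma_sss = 0.098264, Gamma_sst = -0.491319, Gamma_stt = 0.000000, Gamma_tss = 0.063170, Gamma_tst = -0.315848, Gamma_ttt = 0.000000; k1 = (-0.250000, -0.125000, 0.024566, 0.015792)
  k2: at (s, t) = (-0.762500, -0.756250), (ds/dtau, dt/dtau) = (-0.248772, -0.124210); Gamma_sss = 0.098230, Gamma_sst = -0.485467, Gamma_stt = 0.000000, Gamma_tss = 0.063917, Gamma_tst = -0.315889, Gamma_ttt = 0.000000; k2 = (-0.248772, -0.124210, 0.023923, 0.015566)
  k3: at (s, t) = (-0.762439, -0.756211), (ds/dtau, dt/dtau) = (-0.248804, -0.124222); Gamma_sss = 0.098229, Gamma_sst = -0.485497, Gamma_stt = 0.000000, Gamma_tss = 0.063913, Gamma_tst = -0.315892, Gamma_ttt = 0.000000; k3 = (-0.248804, -0.124222, 0.023930, 0.015570)
  k4: at (s, t) = (-0.774880, -0.762422), (ds/dtau, dt/dtau) = (-0.247607, -0.123443); Gamma_sss = 0.098191, Gamma_sst = -0.479751, Gamma_stt = 0.000000, Gamma_tss = 0.064649, Gamma_tst = -0.315869, Gamma_ttt = 0.000000; k4 = (-0.247607, -0.123443, 0.023307, 0.015346)
  Y <- Y + (h/6)(k1 + 2k2 + 2k3 + k4): s = -0.7749, t = -0.7624, ds/dtau = -0.2476, dt/dtau = -0.1234
step 2:
  k1: at (s, t) = (-0.774879, -0.762422), (ds/dtau, dt/dtau) = (-0.247607, -0.123443); Gamma_sss = 0.098191, Gamma_sst = -0.479751, Gamma_stt = 0.000000, Gamma_tss = 0.064649, Gamma_tst = -0.315869, Gamma_ttt = 0.000000; k1 = (-0.247607, -0.123443, 0.023308, 0.015346)
  k2: at (s, t) = (-0.787260, -0.768594), (ds/dtau, dt/dtau) = (-0.246442, -0.122676); Gamma_sss = 0.098148, Gamma_sst = -0.474111, Gamma_stt = 0.000000, Gamma_tss = 0.065373, Gamma_tst = -0.315786, Gamma_ttt = 0.000000; k2 = (-0.246442, -0.122676, 0.022706, 0.015124)
  k3: at (s, t) = (-0.787201, -0.768556), (ds/dtau, dt/dtau) = (-0.246472, -0.122687); Gamma_sss = 0.098147, Gamma_sst = -0.474139, Gamma_stt = 0.000000, Gamma_tss = 0.065369, Gamma_tst = -0.315790, Gamma_ttt = 0.000000; k3 = (-0.246472, -0.122687, 0.022713, 0.015127)
  k4: at (s, t) = (-0.799526, -0.774690), (ds/dtau, dt/dtau) = (-0.245336, -0.121930); Gamma_sss = 0.098101, Gamma_sst = -0.468600, Gamma_stt = 0.000000, Gamma_tss = 0.066081, Gamma_tst = -0.315651, Gamma_ttt = 0.000000; k4 = (-0.245336, -0.121930, 0.022131, 0.014907)
  Y <- Y + (h/6)(k1 + 2k2 + 2k3 + k4): s = -0.7995, t = -0.7747, ds/dtau = -0.2453, dt/dtau = -0.1219


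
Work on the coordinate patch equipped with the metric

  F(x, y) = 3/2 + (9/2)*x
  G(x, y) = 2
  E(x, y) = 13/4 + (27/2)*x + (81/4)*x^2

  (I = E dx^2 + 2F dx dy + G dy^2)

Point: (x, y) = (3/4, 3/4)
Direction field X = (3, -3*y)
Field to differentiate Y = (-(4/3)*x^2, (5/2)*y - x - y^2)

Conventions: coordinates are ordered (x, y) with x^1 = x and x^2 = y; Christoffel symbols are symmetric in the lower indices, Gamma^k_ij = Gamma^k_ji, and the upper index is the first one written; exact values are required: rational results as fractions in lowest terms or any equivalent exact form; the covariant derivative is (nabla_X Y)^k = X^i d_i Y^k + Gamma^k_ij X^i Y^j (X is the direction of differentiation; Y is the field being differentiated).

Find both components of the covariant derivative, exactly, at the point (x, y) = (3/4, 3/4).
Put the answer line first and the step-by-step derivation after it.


Answer: (nabla_X Y)^x = -13053/1649, (nabla_X Y)^y = -37221/6596

E = 1585/64, F = 39/8, G = 2 at the point
E_x = 351/8, E_y = 0, F_x = 9/2, F_y = 0, G_x = 0, G_y = 0
EG - F^2 = 1649/64;  g^inv = (64/1649) * [[2, -39/8], [-39/8, 1585/64]]
first-kind symbols [ij,l] = (1/2)(d_i g_jl + d_j g_il - d_l g_ij): [xx,x] = E_x/2 = 351/16, [xx,y] = F_x - E_y/2 = 9/2, [xy,x] = E_y/2 = 0, [xy,y] = G_x/2 = 0, [yy,x] = F_y - G_x/2 = 0, [yy,y] = G_y/2 = 0
Gamma^x_ij = (G*[ij,x] - F*[ij,y])/(EG - F^2), Gamma^y_ij = (E*[ij,y] - F*[ij,x])/(EG - F^2)
Gamma_xxx = 1404/1649, Gamma_xxy = 0, Gamma_xyy = 0, Gamma_yxx = 288/1649, Gamma_yxy = 0, Gamma_yyy = 0
X = (3, -9/4), Y = (-3/4, 9/16) at the point


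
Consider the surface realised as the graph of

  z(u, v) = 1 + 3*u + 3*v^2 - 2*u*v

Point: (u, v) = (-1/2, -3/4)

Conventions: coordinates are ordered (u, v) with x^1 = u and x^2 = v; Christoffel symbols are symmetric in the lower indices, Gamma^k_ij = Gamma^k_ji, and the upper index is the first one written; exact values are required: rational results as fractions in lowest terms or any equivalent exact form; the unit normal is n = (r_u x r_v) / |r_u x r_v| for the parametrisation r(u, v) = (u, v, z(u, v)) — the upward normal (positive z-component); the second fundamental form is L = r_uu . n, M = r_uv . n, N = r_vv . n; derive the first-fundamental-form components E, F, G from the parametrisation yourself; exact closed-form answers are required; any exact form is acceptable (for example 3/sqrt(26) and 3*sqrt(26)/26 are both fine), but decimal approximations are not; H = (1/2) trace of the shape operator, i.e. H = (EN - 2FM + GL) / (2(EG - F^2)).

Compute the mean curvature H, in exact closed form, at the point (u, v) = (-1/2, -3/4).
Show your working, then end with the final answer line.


z_u = 9/2, z_v = -7/2, z_uu = 0, z_uv = -2, z_vv = 6
E = 85/4, F = -63/4, G = 53/4; answer radicand W^2 = 67/2
unnormalised second-form numerators: l = 0, m = -2, n = 6; L = l/sqrt(67/2), and similarly M = m/sqrt(W^2), N = n/sqrt(W^2)
H = (E*n - 2*F*m + G*l) / (2*(EG - F^2)*sqrt(W^2)); E*n - 2*F*m + G*l = 129/2, EG - F^2 = 67/2, so H = (129/134)/sqrt(67/2)

Answer: H = 129*sqrt(134)/8978


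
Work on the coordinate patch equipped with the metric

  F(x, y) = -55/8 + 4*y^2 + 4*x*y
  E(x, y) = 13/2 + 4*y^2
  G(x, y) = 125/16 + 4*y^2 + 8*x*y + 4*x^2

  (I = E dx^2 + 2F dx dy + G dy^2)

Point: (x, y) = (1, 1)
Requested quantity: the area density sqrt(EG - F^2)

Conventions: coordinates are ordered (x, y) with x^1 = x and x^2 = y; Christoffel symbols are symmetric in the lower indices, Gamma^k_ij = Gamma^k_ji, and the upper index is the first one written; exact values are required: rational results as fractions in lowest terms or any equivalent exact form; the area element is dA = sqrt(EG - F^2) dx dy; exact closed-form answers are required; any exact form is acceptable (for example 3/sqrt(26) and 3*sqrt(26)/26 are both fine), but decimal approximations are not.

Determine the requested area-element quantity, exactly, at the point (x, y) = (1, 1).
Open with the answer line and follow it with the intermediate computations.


Answer: sqrt(EG - F^2) = 3*sqrt(1769)/8

E = 21/2, F = 9/8, G = 381/16; EG - F^2 = 15921/64


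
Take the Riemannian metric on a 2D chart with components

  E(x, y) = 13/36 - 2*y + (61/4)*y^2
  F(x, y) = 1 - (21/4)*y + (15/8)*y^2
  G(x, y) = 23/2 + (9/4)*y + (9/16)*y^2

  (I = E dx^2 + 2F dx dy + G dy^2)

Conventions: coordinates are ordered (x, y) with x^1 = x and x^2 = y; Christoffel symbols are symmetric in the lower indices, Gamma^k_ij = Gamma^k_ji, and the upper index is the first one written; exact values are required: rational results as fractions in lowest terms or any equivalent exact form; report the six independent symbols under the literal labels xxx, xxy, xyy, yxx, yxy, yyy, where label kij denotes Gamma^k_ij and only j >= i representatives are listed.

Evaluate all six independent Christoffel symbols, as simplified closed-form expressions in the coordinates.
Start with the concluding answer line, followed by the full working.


Answer: Gamma_xxx = (16470*y^3 - 47196*y^2 + 11808*y - 576)/(2916*y^4 + 30456*y^3 + 80505*y^2 - 6732*y + 1816), Gamma_xxy = (4941*y^3 + 19440*y^2 + 99720*y - 6624)/(2916*y^4 + 30456*y^3 + 80505*y^2 - 6732*y + 1816), Gamma_xyy = (1215*y^3 + 7290*y^2 + 42228*y - 70848)/(5832*y^4 + 60912*y^3 + 161010*y^2 - 13464*y + 3632), Gamma_yxx = (-133956*y^3 + 26352*y^2 - 4324*y + 208)/(2916*y^4 + 30456*y^3 + 80505*y^2 - 6732*y + 1816), Gamma_yxy = (-16470*y^3 + 47196*y^2 - 11808*y + 576)/(2916*y^4 + 30456*y^3 + 80505*y^2 - 6732*y + 1816), Gamma_yyy = (891*y^3 + 26244*y^2 - 19215*y + 3258)/(2916*y^4 + 30456*y^3 + 80505*y^2 - 6732*y + 1816)

E = 13/36 - 2*y + (61/4)*y^2; F = 1 - (21/4)*y + (15/8)*y^2; G = 23/2 + (9/4)*y + (9/16)*y^2
Gamma^k_ij = (1/2) g^{kl} (d_i g_jl + d_j g_il - d_l g_ij), with g^inv = (1/(EG-F^2)) [[G, -F], [-F, E]]
first partials: E_x = 0, E_y = -2 + (61/2)*y, F_x = 0, F_y = -21/4 + (15/4)*y, G_x = 0, G_y = 9/4 + (9/8)*y
D = EG - F^2 = 227/72 - (187/16)*y + (8945/64)*y^2 + (423/8)*y^3 + (81/16)*y^4
expanded: Gamma^x_xx = (G E_x - 2F F_x + F E_y)/(2D), Gamma^x_xy = (G E_y - F G_x)/(2D), Gamma^x_yy = (2G F_y - G G_x - F G_y)/(2D), Gamma^y_xx = (2E F_x - E E_y - F E_x)/(2D), Gamma^y_xy = (E G_x - F E_y)/(2D), Gamma^y_yy = (E G_y - 2F F_y + F G_x)/(2D); substitute and cancel common factors


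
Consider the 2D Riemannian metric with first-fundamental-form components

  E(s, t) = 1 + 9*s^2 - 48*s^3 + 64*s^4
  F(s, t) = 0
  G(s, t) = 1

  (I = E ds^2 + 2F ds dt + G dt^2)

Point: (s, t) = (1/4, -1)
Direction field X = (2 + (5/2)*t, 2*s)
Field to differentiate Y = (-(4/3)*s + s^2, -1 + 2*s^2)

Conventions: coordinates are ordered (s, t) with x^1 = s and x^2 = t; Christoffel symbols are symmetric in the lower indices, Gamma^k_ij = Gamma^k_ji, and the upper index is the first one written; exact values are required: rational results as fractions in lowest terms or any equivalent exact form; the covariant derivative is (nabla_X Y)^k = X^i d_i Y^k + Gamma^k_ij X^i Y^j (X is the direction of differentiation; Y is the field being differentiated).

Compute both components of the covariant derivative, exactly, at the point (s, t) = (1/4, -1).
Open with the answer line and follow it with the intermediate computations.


Answer: (nabla_X Y)^s = 157/408, (nabla_X Y)^t = -1/2

E = 17/16, F = 0, G = 1 at the point
E_s = -1/2, E_t = 0, F_s = 0, F_t = 0, G_s = 0, G_t = 0
EG - F^2 = 17/16;  g^inv = (16/17) * [[1, 0], [0, 17/16]]
first-kind symbols [ij,l] = (1/2)(d_i g_jl + d_j g_il - d_l g_ij): [ss,s] = E_s/2 = -1/4, [ss,t] = F_s - E_t/2 = 0, [st,s] = E_t/2 = 0, [st,t] = G_s/2 = 0, [tt,s] = F_t - G_s/2 = 0, [tt,t] = G_t/2 = 0
Gamma^s_ij = (G*[ij,s] - F*[ij,t])/(EG - F^2), Gamma^t_ij = (E*[ij,t] - F*[ij,s])/(EG - F^2)
Gamma_sss = -4/17, Gamma_sst = 0, Gamma_stt = 0, Gamma_tss = 0, Gamma_tst = 0, Gamma_ttt = 0
X = (-1/2, 1/2), Y = (-13/48, -7/8) at the point


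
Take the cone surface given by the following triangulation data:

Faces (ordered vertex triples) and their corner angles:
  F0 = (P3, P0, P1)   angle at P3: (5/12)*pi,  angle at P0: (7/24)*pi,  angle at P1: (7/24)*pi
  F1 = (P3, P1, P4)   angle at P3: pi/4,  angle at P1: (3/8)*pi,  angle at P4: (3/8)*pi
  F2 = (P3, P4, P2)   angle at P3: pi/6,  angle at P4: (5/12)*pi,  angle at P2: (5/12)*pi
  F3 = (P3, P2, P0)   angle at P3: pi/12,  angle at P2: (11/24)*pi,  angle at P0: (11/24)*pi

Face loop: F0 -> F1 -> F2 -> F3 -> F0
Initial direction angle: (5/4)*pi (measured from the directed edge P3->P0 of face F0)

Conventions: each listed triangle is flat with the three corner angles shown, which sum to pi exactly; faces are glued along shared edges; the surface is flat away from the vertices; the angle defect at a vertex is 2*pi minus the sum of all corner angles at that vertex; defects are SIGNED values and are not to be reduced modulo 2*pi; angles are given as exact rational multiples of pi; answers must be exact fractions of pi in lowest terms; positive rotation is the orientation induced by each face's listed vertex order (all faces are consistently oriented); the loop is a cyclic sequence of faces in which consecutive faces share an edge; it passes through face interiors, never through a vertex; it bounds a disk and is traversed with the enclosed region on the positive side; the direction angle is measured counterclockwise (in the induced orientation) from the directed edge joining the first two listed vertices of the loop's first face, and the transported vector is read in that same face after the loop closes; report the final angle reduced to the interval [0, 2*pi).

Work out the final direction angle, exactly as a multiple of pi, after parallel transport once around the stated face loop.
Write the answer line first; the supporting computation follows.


Answer: final direction angle = pi/3

enclosed vertex P3: corner angles sum to (11/12)*pi, defect = 2*pi - (11/12)*pi = (13/12)*pi
the final direction is the initial angle plus the enclosed defects, taken mod 2*pi in the induced orientation
final angle = (5/4)*pi + (13/12)*pi = pi/3 (mod 2*pi)


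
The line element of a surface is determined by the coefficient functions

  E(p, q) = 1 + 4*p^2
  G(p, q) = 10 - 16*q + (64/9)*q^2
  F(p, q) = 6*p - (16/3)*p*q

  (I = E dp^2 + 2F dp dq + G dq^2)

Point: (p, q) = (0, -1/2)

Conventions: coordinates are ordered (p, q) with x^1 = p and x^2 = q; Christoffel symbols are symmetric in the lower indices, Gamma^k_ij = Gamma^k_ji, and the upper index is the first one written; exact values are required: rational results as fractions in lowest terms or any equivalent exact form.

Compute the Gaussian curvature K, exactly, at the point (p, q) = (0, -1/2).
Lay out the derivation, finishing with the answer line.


E = 1, F = 0, G = 178/9, EG - F^2 = 178/9 at the point
E_p = 0, E_q = 0, F_p = 26/3, F_q = 0, G_p = 0, G_q = -208/9
E_qq = 0, F_pq = -16/3, G_pp = 0
Brioschi: K = (det M1 - det M2) / (EG - F^2)^2 with the standard first/second-derivative matrices M1, M2.
M1 = [[-E_qq/2 + F_pq - G_pp/2, E_p/2, F_p - E_q/2], [F_q - G_p/2, E, F], [G_q/2, F, G]] = [[-16/3, 0, 26/3], [0, 1, 0], [-104/9, 0, 178/9]]; det M1 = -16/3
M2 = [[0, E_q/2, G_p/2], [E_q/2, E, F], [G_p/2, F, G]] = [[0, 0, 0], [0, 1, 0], [0, 0, 178/9]]; det M2 = 0
det M1 - det M2 = -16/3; K = -16/3 / (178/9)^2 = -108/7921

Answer: K = -108/7921


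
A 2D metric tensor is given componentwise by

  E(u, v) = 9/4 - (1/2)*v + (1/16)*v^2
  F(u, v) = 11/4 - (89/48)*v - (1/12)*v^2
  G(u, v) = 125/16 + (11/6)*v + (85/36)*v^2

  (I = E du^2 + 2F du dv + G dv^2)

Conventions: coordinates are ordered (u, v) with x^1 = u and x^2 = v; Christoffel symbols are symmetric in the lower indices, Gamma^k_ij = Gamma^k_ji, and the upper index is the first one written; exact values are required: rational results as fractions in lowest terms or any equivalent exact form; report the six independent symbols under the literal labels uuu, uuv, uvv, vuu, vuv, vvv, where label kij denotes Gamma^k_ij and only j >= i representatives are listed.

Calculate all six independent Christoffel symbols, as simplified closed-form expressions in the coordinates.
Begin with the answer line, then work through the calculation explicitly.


Answer: Gamma_uuu = (-12*v^3 - 219*v^2 + 1464*v - 1584)/(324*v^4 - 3168*v^3 + 4388*v^2 + 24000*v + 23076), Gamma_uuv = (340*v^3 - 1096*v^2 + 69*v - 4500)/(324*v^4 - 3168*v^3 + 4388*v^2 + 24000*v + 23076), Gamma_uvv = (-1360*v^3 - 1584*v^2 - 65628*v - 117549)/(972*v^4 - 9504*v^3 + 13164*v^2 + 72000*v + 69228), Gamma_vuu = (-9*v^3 + 108*v^2 - 612*v + 1296)/(324*v^4 - 3168*v^3 + 4388*v^2 + 24000*v + 23076), Gamma_vuv = (12*v^3 + 219*v^2 - 1464*v + 1584)/(324*v^4 - 3168*v^3 + 4388*v^2 + 24000*v + 23076), Gamma_vvv = (308*v^3 - 3656*v^2 + 4319*v + 16500)/(324*v^4 - 3168*v^3 + 4388*v^2 + 24000*v + 23076)

E = 9/4 - (1/2)*v + (1/16)*v^2; F = 11/4 - (89/48)*v - (1/12)*v^2; G = 125/16 + (11/6)*v + (85/36)*v^2
Gamma^k_ij = (1/2) g^{kl} (d_i g_jl + d_j g_il - d_l g_ij), with g^inv = (1/(EG-F^2)) [[G, -F], [-F, E]]
first partials: E_u = 0, E_v = -1/2 + (1/8)*v, F_u = 0, F_v = -89/48 - (1/6)*v, G_u = 0, G_v = 11/6 + (85/18)*v
D = EG - F^2 = 641/64 + (125/12)*v + (1097/576)*v^2 - (11/8)*v^3 + (9/64)*v^4
expanded: Gamma^u_uu = (G E_u - 2F F_u + F E_v)/(2D), Gamma^u_uv = (G E_v - F G_u)/(2D), Gamma^u_vv = (2G F_v - G G_u - F G_v)/(2D), Gamma^v_uu = (2E F_u - E E_v - F E_u)/(2D), Gamma^v_uv = (E G_u - F E_v)/(2D), Gamma^v_vv = (E G_v - 2F F_v + F G_u)/(2D); substitute and cancel common factors


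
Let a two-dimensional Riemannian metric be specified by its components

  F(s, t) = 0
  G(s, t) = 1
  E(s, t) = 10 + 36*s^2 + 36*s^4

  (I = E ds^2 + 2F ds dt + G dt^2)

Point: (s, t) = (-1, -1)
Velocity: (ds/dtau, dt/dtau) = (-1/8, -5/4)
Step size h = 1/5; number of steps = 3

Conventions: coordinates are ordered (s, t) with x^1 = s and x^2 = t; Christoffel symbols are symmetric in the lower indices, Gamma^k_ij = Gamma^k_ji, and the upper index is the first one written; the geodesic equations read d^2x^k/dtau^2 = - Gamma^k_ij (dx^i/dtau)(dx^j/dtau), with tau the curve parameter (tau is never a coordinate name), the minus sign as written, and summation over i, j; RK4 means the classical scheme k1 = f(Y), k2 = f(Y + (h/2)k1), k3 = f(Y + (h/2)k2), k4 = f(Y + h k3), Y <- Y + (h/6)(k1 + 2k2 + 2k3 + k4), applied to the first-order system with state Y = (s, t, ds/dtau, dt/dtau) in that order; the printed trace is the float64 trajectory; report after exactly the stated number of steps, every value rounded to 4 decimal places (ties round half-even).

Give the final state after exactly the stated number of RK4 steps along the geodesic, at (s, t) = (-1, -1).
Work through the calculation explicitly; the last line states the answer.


f(Y) = (ds/dtau, dt/dtau, -Gamma^s_ij Y'^i Y'^j, -Gamma^t_ij Y'^i Y'^j) with the Gammas evaluated at the stage position; h = 0.200000; intermediate values shown to 6 dp
step 0: s = -1.0000, t = -1.0000, ds/dtau = -0.1250, dt/dtau = -1.2500
step 1:
  k1: at (s, t) = (-1.000000, -1.000000), (ds/dtau, dt/dtau) = (-0.125000, -1.250000); Gamma_sss = -1.317073, Gamma_sst = 0.000000, Gamma_stt = 0.000000, Gamma_tss = 0.000000, Gamma_tst = 0.000000, Gamma_ttt = 0.000000; k1 = (-0.125000, -1.250000, 0.020579, 0.000000)
  k2: at (s, t) = (-1.012500, -1.125000), (ds/dtau, dt/dtau) = (-0.122942, -1.250000); Gamma_sss = -1.312064, Gamma_sst = 0.000000, Gamma_stt = 0.000000, Gamma_tss = 0.000000, Gamma_tst = 0.000000, Gamma_ttt = 0.000000; k2 = (-0.122942, -1.250000, 0.019832, 0.000000)
  k3: at (s, t) = (-1.012294, -1.125000), (ds/dtau, dt/dtau) = (-0.123017, -1.250000); Gamma_sss = -1.312148, Gamma_sst = 0.000000, Gamma_stt = 0.000000, Gamma_tss = 0.000000, Gamma_tst = 0.000000, Gamma_ttt = 0.000000; k3 = (-0.123017, -1.250000, 0.019857, 0.000000)
  k4: at (s, t) = (-1.024603, -1.250000), (ds/dtau, dt/dtau) = (-0.121029, -1.250000); Gamma_sss = -1.307113, Gamma_sst = 0.000000, Gamma_stt = 0.000000, Gamma_tss = 0.000000, Gamma_tst = 0.000000, Gamma_ttt = 0.000000; k4 = (-0.121029, -1.250000, 0.019146, 0.000000)
  Y <- Y + (h/6)(k1 + 2k2 + 2k3 + k4): s = -1.0246, t = -1.2500, ds/dtau = -0.1210, dt/dtau = -1.2500
step 2:
  k1: at (s, t) = (-1.024598, -1.250000), (ds/dtau, dt/dtau) = (-0.121030, -1.250000); Gamma_sss = -1.307115, Gamma_sst = 0.000000, Gamma_stt = 0.000000, Gamma_tss = 0.000000, Gamma_tst = 0.000000, Gamma_ttt = 0.000000; k1 = (-0.121030, -1.250000, 0.019147, 0.000000)
  k2: at (s, t) = (-1.036701, -1.375000), (ds/dtau, dt/dtau) = (-0.119115, -1.250000); Gamma_sss = -1.302070, Gamma_sst = 0.000000, Gamma_stt = 0.000000, Gamma_tss = 0.000000, Gamma_tst = 0.000000, Gamma_ttt = 0.000000; k2 = (-0.119115, -1.250000, 0.018474, 0.000000)
  k3: at (s, t) = (-1.036510, -1.375000), (ds/dtau, dt/dtau) = (-0.119182, -1.250000); Gamma_sss = -1.302151, Gamma_sst = 0.000000, Gamma_stt = 0.000000, Gamma_tss = 0.000000, Gamma_tst = 0.000000, Gamma_ttt = 0.000000; k3 = (-0.119182, -1.250000, 0.018496, 0.000000)
  k4: at (s, t) = (-1.048435, -1.500000), (ds/dtau, dt/dtau) = (-0.117331, -1.250000); Gamma_sss = -1.297098, Gamma_sst = 0.000000, Gamma_stt = 0.000000, Gamma_tss = 0.000000, Gamma_tst = 0.000000, Gamma_ttt = 0.000000; k4 = (-0.117331, -1.250000, 0.017856, 0.000000)
  Y <- Y + (h/6)(k1 + 2k2 + 2k3 + k4): s = -1.0484, t = -1.5000, ds/dtau = -0.1173, dt/dtau = -1.2500
step 3:
  k1: at (s, t) = (-1.048430, -1.500000), (ds/dtau, dt/dtau) = (-0.117332, -1.250000); Gamma_sss = -1.297100, Gamma_sst = 0.000000, Gamma_stt = 0.000000, Gamma_tss = 0.000000, Gamma_tst = 0.000000, Gamma_ttt = 0.000000; k1 = (-0.117332, -1.250000, 0.017857, 0.000000)
  k2: at (s, t) = (-1.060163, -1.625000), (ds/dtau, dt/dtau) = (-0.115546, -1.250000); Gamma_sss = -1.292054, Gamma_sst = 0.000000, Gamma_stt = 0.000000, Gamma_tss = 0.000000, Gamma_tst = 0.000000, Gamma_ttt = 0.000000; k2 = (-0.115546, -1.250000, 0.017250, 0.000000)
  k3: at (s, t) = (-1.059985, -1.625000), (ds/dtau, dt/dtau) = (-0.115607, -1.250000); Gamma_sss = -1.292131, Gamma_sst = 0.000000, Gamma_stt = 0.000000, Gamma_tss = 0.000000, Gamma_tst = 0.000000, Gamma_ttt = 0.000000; k3 = (-0.115607, -1.250000, 0.017269, 0.000000)
  k4: at (s, t) = (-1.071551, -1.750000), (ds/dtau, dt/dtau) = (-0.113878, -1.250000); Gamma_sss = -1.287090, Gamma_sst = 0.000000, Gamma_stt = 0.000000, Gamma_tss = 0.000000, Gamma_tst = 0.000000, Gamma_ttt = 0.000000; k4 = (-0.113878, -1.250000, 0.016691, 0.000000)
  Y <- Y + (h/6)(k1 + 2k2 + 2k3 + k4): s = -1.0715, t = -1.7500, ds/dtau = -0.1139, dt/dtau = -1.2500

Answer: s = -1.0715, t = -1.7500, ds/dtau = -0.1139, dt/dtau = -1.2500


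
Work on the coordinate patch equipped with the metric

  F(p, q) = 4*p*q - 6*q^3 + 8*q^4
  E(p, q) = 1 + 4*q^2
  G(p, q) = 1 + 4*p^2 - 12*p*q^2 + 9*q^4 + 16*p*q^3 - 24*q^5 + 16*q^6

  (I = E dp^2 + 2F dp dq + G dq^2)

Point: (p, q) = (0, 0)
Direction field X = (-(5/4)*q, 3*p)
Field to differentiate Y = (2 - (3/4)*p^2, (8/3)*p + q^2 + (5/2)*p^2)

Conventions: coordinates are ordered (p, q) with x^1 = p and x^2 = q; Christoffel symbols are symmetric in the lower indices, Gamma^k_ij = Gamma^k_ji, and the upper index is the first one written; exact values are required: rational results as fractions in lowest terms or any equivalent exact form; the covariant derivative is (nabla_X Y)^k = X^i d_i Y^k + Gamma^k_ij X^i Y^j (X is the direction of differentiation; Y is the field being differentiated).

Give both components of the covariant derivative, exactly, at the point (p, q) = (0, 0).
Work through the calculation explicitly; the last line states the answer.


E = 1, F = 0, G = 1 at the point
E_p = 0, E_q = 0, F_p = 0, F_q = 0, G_p = 0, G_q = 0
EG - F^2 = 1;  g^inv = (1) * [[1, 0], [0, 1]]
first-kind symbols [ij,l] = (1/2)(d_i g_jl + d_j g_il - d_l g_ij): [pp,p] = E_p/2 = 0, [pp,q] = F_p - E_q/2 = 0, [pq,p] = E_q/2 = 0, [pq,q] = G_p/2 = 0, [qq,p] = F_q - G_p/2 = 0, [qq,q] = G_q/2 = 0
Gamma^p_ij = (G*[ij,p] - F*[ij,q])/(EG - F^2), Gamma^q_ij = (E*[ij,q] - F*[ij,p])/(EG - F^2)
Gamma_ppp = 0, Gamma_ppq = 0, Gamma_pqq = 0, Gamma_qpp = 0, Gamma_qpq = 0, Gamma_qqq = 0
X = (0, 0), Y = (2, 0) at the point

Answer: (nabla_X Y)^p = 0, (nabla_X Y)^q = 0


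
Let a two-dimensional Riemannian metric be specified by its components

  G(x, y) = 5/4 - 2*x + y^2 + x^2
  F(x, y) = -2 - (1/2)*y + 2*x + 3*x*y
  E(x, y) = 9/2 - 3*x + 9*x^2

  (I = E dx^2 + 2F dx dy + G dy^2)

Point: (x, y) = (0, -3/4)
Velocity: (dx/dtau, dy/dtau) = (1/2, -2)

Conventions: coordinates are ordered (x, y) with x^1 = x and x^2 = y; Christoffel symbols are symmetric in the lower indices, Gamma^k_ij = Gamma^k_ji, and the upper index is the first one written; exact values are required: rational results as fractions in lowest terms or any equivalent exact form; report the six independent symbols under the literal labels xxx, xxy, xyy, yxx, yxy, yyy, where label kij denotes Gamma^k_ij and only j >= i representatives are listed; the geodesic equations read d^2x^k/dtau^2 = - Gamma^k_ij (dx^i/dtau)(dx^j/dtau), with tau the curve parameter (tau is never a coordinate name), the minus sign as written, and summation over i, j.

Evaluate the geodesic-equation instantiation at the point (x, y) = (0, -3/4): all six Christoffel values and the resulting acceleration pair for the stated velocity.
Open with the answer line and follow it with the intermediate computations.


Answer: Gamma_xxx = -200/353, Gamma_xxy = -104/353, Gamma_xyy = -20/353, Gamma_yxx = -228/353, Gamma_yxy = -288/353, Gamma_yyy = -164/353; accelerations (d^2x/dtau^2, d^2y/dtau^2) = (-78/353, 137/353)

E = 9/2, F = -13/8, G = 29/16 at the point
E_x = -3, E_y = 0, F_x = -1/4, F_y = -1/2, G_x = -2, G_y = -3/2
EG - F^2 = 353/64;  g^inv = (64/353) * [[29/16, 13/8], [13/8, 9/2]]
first-kind symbols [ij,l] = (1/2)(d_i g_jl + d_j g_il - d_l g_ij): [xx,x] = E_x/2 = -3/2, [xx,y] = F_x - E_y/2 = -1/4, [xy,x] = E_y/2 = 0, [xy,y] = G_x/2 = -1, [yy,x] = F_y - G_x/2 = 1/2, [yy,y] = G_y/2 = -3/4
Gamma^x_ij = (G*[ij,x] - F*[ij,y])/(EG - F^2), Gamma^y_ij = (E*[ij,y] - F*[ij,x])/(EG - F^2)
Gamma_xxx = -200/353, Gamma_xxy = -104/353, Gamma_xyy = -20/353, Gamma_yxx = -228/353, Gamma_yxy = -288/353, Gamma_yyy = -164/353
d^2x/dtau^2 = -(Gamma_xxx*(1/2)^2 + 2*Gamma_xxy*(1/2)*(-2) + Gamma_xyy*(-2)^2) = -78/353
d^2y/dtau^2 = -(Gamma_yxx*(1/2)^2 + 2*Gamma_yxy*(1/2)*(-2) + Gamma_yyy*(-2)^2) = 137/353


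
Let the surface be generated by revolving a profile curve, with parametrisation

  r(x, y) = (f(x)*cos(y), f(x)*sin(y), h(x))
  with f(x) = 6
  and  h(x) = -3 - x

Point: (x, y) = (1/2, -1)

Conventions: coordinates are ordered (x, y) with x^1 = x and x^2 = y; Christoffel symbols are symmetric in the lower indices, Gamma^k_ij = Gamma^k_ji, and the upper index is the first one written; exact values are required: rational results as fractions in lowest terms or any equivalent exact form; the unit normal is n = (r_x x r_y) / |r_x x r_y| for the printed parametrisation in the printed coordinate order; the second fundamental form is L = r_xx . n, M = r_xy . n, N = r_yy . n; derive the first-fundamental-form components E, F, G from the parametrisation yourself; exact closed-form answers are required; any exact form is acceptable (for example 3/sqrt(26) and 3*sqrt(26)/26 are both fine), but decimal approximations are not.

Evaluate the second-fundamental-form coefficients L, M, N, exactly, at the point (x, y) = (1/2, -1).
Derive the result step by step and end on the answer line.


f = 6, f' = 0, f'' = 0, h' = -1, h'' = 0
E = 1, F = 0, G = 36; answer radicand W^2 = 1
unnormalised second-form numerators: l = 0, m = 0, n = -6; L = l/sqrt(1), and similarly M = m/sqrt(W^2), N = n/sqrt(W^2)

Answer: L = 0, M = 0, N = -6


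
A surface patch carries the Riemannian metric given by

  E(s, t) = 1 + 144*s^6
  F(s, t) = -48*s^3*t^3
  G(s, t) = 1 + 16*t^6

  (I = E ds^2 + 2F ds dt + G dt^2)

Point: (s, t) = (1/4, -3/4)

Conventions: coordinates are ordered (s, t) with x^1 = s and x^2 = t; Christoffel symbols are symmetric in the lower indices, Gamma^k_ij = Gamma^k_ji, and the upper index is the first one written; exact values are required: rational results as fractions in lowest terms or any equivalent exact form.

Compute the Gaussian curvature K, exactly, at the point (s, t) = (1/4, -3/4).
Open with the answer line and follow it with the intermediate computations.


Answer: K = -248832/247009

E = 265/256, F = 81/256, G = 985/256, EG - F^2 = 497/128 at the point
E_s = 27/32, E_t = 0, F_s = 243/64, F_t = -81/64, G_s = 0, G_t = -729/32
E_tt = 0, F_st = -243/16, G_ss = 0
Brioschi: K = (det M1 - det M2) / (EG - F^2)^2 with the standard first/second-derivative matrices M1, M2.
M1 = [[-E_tt/2 + F_st - G_ss/2, E_s/2, F_s - E_t/2], [F_t - G_s/2, E, F], [G_t/2, F, G]] = [[-243/16, 27/64, 243/64], [-81/64, 265/256, 81/256], [-729/64, 81/256, 985/256]]; det M1 = -243/16
M2 = [[0, E_t/2, G_s/2], [E_t/2, E, F], [G_s/2, F, G]] = [[0, 0, 0], [0, 265/256, 81/256], [0, 81/256, 985/256]]; det M2 = 0
det M1 - det M2 = -243/16; K = -243/16 / (497/128)^2 = -248832/247009


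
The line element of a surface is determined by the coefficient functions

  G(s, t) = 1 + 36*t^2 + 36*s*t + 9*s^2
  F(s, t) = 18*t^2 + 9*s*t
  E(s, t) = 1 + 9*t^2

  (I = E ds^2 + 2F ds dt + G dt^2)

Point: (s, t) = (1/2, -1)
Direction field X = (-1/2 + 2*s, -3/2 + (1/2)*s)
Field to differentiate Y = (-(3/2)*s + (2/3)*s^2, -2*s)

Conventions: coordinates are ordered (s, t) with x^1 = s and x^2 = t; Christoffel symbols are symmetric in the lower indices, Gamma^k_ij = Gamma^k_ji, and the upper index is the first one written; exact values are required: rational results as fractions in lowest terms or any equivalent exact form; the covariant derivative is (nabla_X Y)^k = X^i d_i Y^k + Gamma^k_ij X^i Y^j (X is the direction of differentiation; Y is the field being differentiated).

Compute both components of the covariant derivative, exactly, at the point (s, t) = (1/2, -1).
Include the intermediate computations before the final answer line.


E = 10, F = 27/2, G = 85/4 at the point
E_s = 0, E_t = -18, F_s = -9, F_t = -63/2, G_s = -27, G_t = -54
EG - F^2 = 121/4;  g^inv = (4/121) * [[85/4, -27/2], [-27/2, 10]]
first-kind symbols [ij,l] = (1/2)(d_i g_jl + d_j g_il - d_l g_ij): [ss,s] = E_s/2 = 0, [ss,t] = F_s - E_t/2 = 0, [st,s] = E_t/2 = -9, [st,t] = G_s/2 = -27/2, [tt,s] = F_t - G_s/2 = -18, [tt,t] = G_t/2 = -27
Gamma^s_ij = (G*[ij,s] - F*[ij,t])/(EG - F^2), Gamma^t_ij = (E*[ij,t] - F*[ij,s])/(EG - F^2)
Gamma_sss = 0, Gamma_sst = -36/121, Gamma_stt = -72/121, Gamma_tss = 0, Gamma_tst = -54/121, Gamma_ttt = -108/121
X = (1/2, -5/4), Y = (-7/12, -1) at the point

Answer: (nabla_X Y)^s = -446/363, (nabla_X Y)^t = -2147/968


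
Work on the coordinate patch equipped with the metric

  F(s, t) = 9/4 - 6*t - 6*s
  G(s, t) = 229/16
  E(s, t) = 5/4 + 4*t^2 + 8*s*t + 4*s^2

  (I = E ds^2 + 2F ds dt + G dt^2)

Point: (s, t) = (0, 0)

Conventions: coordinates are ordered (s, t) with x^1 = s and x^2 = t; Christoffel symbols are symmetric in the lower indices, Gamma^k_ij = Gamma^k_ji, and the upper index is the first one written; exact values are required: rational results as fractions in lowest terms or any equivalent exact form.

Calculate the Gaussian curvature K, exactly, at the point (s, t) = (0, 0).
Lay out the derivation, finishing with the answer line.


E = 5/4, F = 9/4, G = 229/16, EG - F^2 = 821/64 at the point
E_s = 0, E_t = 0, F_s = -6, F_t = -6, G_s = 0, G_t = 0
E_tt = 8, F_st = 0, G_ss = 0
Evaluate Brioschi's two determinant matrices M1, M2 and divide by (EG - F^2)^2.
M1 = [[-E_tt/2 + F_st - G_ss/2, E_s/2, F_s - E_t/2], [F_t - G_s/2, E, F], [G_t/2, F, G]] = [[-4, 0, -6], [-6, 5/4, 9/4], [0, 9/4, 229/16]]; det M1 = 475/16
M2 = [[0, E_t/2, G_s/2], [E_t/2, E, F], [G_s/2, F, G]] = [[0, 0, 0], [0, 5/4, 9/4], [0, 9/4, 229/16]]; det M2 = 0
det M1 - det M2 = 475/16; K = 475/16 / (821/64)^2 = 121600/674041

Answer: K = 121600/674041


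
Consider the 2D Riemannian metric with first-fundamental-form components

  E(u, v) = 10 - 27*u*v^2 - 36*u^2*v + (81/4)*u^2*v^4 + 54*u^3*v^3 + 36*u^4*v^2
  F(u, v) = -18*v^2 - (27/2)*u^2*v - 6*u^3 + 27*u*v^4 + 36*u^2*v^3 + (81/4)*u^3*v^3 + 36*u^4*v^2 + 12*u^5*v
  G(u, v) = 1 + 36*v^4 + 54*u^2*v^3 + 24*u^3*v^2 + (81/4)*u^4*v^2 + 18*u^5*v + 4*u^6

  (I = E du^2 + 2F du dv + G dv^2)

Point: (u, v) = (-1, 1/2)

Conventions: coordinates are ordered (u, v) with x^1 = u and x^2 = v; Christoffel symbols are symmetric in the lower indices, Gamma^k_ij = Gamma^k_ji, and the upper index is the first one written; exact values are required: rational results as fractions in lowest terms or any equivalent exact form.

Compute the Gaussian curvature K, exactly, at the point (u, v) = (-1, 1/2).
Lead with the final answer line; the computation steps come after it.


Answer: K = -218880/116281

E = 145/64, F = -63/32, G = 65/16, EG - F^2 = 341/64 at the point
E_u = 351/32, E_v = -27/8, F_u = -327/32, F_v = -147/16, G_u = 21/4, G_v = 147/4
E_vv = 99/4, F_uv = -831/16, G_uu = -87/4
Evaluate Brioschi's two determinant matrices M1, M2 and divide by (EG - F^2)^2.
M1 = [[-E_vv/2 + F_uv - G_uu/2, E_u/2, F_u - E_v/2], [F_v - G_u/2, E, F], [G_v/2, F, G]] = [[-855/16, 351/64, -273/32], [-189/16, 145/64, -63/32], [147/8, -63/32, 65/16]]; det M1 = -16173/256
M2 = [[0, E_v/2, G_u/2], [E_v/2, E, F], [G_u/2, F, G]] = [[0, -27/16, 21/8], [-27/16, 145/64, -63/32], [21/8, -63/32, 65/16]]; det M2 = -2493/256
det M1 - det M2 = -855/16; K = -855/16 / (341/64)^2 = -218880/116281


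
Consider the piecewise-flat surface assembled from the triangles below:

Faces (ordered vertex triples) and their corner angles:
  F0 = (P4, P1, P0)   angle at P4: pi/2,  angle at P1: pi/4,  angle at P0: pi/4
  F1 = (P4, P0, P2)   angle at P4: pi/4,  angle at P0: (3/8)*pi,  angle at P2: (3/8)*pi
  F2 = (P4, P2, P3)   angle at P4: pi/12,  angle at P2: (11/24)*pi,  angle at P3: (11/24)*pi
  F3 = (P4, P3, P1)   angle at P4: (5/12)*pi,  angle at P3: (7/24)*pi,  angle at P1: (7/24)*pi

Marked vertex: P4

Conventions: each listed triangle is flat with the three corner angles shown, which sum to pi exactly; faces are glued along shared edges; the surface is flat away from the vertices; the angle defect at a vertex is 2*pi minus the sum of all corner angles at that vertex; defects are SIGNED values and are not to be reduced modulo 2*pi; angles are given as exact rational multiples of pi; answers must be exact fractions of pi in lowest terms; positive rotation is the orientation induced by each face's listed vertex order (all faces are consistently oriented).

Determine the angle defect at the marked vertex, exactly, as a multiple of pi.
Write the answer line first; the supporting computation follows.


Answer: defect(P4) = (3/4)*pi

Sum of corner angles at P4: (5/4)*pi
defect = 2*pi - (5/4)*pi


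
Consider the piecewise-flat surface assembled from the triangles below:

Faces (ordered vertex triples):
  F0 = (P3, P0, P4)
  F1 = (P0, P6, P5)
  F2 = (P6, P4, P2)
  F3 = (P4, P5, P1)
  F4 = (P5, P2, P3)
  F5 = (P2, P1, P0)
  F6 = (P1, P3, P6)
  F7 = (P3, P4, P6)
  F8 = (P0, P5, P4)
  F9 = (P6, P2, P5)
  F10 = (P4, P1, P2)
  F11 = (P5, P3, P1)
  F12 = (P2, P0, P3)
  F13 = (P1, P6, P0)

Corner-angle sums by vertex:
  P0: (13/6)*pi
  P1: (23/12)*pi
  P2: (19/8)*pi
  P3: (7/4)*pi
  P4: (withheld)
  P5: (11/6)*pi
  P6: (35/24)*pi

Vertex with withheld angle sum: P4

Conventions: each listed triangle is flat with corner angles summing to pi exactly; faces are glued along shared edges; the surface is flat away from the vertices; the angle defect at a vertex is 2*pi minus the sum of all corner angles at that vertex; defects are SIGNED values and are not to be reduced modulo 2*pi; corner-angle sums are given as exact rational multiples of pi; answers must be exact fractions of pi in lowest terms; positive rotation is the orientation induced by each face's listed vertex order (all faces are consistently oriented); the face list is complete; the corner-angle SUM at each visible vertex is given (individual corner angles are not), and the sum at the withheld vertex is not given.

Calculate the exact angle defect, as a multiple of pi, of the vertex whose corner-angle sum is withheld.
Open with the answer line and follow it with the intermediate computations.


Answer: defect(P4) = -pi/2

V = 7, E = 21, F = 14; chi = V - E + F = 0
Gauss-Bonnet: total defect = 2*pi*chi = 0; visible defects sum to pi/2


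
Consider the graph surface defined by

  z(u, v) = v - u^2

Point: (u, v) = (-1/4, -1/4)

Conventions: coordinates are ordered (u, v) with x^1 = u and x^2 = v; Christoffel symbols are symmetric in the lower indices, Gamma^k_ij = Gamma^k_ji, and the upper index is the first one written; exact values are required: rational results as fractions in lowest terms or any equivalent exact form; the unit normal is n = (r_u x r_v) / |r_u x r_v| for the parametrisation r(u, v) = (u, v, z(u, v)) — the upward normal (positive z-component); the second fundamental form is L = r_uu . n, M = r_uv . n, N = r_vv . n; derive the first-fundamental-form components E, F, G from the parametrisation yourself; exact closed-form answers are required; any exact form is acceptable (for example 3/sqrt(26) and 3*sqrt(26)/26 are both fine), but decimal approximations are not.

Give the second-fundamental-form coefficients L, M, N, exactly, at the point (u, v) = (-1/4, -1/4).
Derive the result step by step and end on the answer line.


z_u = 1/2, z_v = 1, z_uu = -2, z_uv = 0, z_vv = 0
E = 5/4, F = 1/2, G = 2; answer radicand W^2 = 9/4
unnormalised second-form numerators: l = -2, m = 0, n = 0; L = l/sqrt(9/4), and similarly M = m/sqrt(W^2), N = n/sqrt(W^2)

Answer: L = -4/3, M = 0, N = 0


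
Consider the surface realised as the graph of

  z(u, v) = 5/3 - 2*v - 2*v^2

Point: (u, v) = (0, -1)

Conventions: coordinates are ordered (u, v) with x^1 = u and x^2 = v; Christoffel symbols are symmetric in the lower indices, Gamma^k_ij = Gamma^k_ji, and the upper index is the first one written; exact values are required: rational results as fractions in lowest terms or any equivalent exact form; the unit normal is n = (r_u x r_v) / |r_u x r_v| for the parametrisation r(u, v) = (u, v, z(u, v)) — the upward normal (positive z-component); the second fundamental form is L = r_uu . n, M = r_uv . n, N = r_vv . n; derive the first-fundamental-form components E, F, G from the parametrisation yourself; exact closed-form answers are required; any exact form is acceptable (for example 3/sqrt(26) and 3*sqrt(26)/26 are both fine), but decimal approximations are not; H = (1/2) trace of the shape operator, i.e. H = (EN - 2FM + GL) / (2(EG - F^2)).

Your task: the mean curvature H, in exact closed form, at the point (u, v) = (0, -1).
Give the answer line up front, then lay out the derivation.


Answer: H = -2*sqrt(5)/25

z_u = 0, z_v = 2, z_uu = 0, z_uv = 0, z_vv = -4
E = 1, F = 0, G = 5; answer radicand W^2 = 5
unnormalised second-form numerators: l = 0, m = 0, n = -4; L = l/sqrt(5), and similarly M = m/sqrt(W^2), N = n/sqrt(W^2)
H = (E*n - 2*F*m + G*l) / (2*(EG - F^2)*sqrt(W^2)); E*n - 2*F*m + G*l = -4, EG - F^2 = 5, so H = (-2/5)/sqrt(5)


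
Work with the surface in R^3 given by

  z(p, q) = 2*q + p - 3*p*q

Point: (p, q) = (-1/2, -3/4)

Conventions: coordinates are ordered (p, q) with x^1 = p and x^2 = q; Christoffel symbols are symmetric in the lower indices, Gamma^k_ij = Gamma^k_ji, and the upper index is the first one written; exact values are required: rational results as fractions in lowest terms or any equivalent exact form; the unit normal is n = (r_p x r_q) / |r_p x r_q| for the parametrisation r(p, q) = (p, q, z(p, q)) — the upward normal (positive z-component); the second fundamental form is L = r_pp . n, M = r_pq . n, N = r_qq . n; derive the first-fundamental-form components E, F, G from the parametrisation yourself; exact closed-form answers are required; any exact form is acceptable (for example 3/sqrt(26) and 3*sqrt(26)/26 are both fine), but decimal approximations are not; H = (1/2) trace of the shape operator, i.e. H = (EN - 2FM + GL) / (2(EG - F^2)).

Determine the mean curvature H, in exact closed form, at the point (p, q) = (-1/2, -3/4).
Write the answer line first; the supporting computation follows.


Answer: H = 728*sqrt(381)/48387

z_p = 13/4, z_q = 7/2, z_pp = 0, z_pq = -3, z_qq = 0
E = 185/16, F = 91/8, G = 53/4; answer radicand W^2 = 381/16
unnormalised second-form numerators: l = 0, m = -3, n = 0; L = l/sqrt(381/16), and similarly M = m/sqrt(W^2), N = n/sqrt(W^2)
H = (E*n - 2*F*m + G*l) / (2*(EG - F^2)*sqrt(W^2)); E*n - 2*F*m + G*l = 273/4, EG - F^2 = 381/16, so H = (182/127)/sqrt(381/16)
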